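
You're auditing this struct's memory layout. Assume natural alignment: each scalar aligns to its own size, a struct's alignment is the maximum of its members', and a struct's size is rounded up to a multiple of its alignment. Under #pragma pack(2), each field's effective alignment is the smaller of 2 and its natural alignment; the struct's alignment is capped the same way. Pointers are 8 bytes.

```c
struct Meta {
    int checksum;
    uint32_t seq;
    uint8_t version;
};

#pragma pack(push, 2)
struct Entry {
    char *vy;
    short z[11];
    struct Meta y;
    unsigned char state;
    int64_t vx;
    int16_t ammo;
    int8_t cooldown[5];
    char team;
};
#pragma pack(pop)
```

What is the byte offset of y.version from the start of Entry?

Meta: 0..4  checksum  (4B, 4-aligned); 4..8  seq  (4B, 4-aligned); 8..9  version  (1B, 1-aligned); 9..12  -- tail padding (3B); sizeof = 12, alignof = 4
0..8  vy  (8B, 2-aligned)
8..30  z  (22B, 2-aligned)
30..42  y  (12B, 2-aligned)
within Meta: version at 8
30 + 8 = 38

38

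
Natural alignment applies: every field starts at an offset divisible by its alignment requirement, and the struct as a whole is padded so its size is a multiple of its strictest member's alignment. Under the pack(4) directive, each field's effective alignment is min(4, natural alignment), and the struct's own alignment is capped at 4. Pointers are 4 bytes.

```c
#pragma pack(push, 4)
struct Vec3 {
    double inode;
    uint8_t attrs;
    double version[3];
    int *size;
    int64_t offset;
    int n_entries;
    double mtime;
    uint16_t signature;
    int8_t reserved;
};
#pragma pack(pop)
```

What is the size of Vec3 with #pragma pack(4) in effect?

64

@0: inode [8B, align 4] → 8
@8: attrs [1B, align 1] → 9
+3 pad (align 4)
@12: version [24B, align 4] → 36
@36: size [4B, align 4] → 40
@40: offset [8B, align 4] → 48
@48: n_entries [4B, align 4] → 52
@52: mtime [8B, align 4] → 60
@60: signature [2B, align 2] → 62
@62: reserved [1B, align 1] → 63
+1 tail pad (align 4)
size 64, align 4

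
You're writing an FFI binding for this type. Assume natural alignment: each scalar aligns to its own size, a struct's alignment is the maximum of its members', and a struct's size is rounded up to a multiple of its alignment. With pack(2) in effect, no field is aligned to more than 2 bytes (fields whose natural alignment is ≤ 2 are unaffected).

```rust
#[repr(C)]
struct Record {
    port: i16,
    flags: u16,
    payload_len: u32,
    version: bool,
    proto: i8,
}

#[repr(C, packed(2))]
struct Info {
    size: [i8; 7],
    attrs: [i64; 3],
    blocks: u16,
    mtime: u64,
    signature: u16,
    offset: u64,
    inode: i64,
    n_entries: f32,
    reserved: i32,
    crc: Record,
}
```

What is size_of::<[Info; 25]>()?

Record: @0: port [2B, align 2] → 2; @2: flags [2B, align 2] → 4; @4: payload_len [4B, align 4] → 8; @8: version [1B, align 1] → 9; @9: proto [1B, align 1] → 10; +2 tail pad (align 4); size 12, align 4
@0: size [7B, align 1] → 7
+1 pad (align 2)
@8: attrs [24B, align 2] → 32
@32: blocks [2B, align 2] → 34
@34: mtime [8B, align 2] → 42
@42: signature [2B, align 2] → 44
@44: offset [8B, align 2] → 52
@52: inode [8B, align 2] → 60
@60: n_entries [4B, align 2] → 64
@64: reserved [4B, align 2] → 68
@68: crc [12B, align 2] → 80
size 80, align 2
array of 25: 25 × 80 = 2000

2000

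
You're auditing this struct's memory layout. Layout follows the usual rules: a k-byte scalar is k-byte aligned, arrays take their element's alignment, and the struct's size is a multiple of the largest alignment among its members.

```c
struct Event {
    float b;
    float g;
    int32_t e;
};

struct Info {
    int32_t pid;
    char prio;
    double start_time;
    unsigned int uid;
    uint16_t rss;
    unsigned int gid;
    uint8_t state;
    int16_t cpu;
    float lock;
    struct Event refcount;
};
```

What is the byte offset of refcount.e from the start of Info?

Event: 0..4  b  (4B, 4-aligned); 4..8  g  (4B, 4-aligned); 8..12  e  (4B, 4-aligned); sizeof = 12, alignof = 4
0..4  pid  (4B, 4-aligned)
4..5  prio  (1B, 1-aligned)
5..8  -- padding (3B)
8..16  start_time  (8B, 8-aligned)
16..20  uid  (4B, 4-aligned)
20..22  rss  (2B, 2-aligned)
22..24  -- padding (2B)
24..28  gid  (4B, 4-aligned)
28..29  state  (1B, 1-aligned)
29..30  -- padding (1B)
30..32  cpu  (2B, 2-aligned)
32..36  lock  (4B, 4-aligned)
36..48  refcount  (12B, 4-aligned)
within Event: e at 8
36 + 8 = 44

44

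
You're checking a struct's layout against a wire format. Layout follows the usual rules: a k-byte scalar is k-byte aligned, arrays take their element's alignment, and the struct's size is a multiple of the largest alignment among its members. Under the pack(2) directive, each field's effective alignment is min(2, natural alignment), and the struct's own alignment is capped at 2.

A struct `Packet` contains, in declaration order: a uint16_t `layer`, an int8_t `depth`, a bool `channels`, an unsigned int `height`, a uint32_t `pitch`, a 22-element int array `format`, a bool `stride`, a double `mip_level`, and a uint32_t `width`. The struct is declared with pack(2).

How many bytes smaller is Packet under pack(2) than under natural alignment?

natural layout:
  0..2  layer  (2B, 2-aligned)
  2..3  depth  (1B, 1-aligned)
  3..4  channels  (1B, 1-aligned)
  4..8  height  (4B, 4-aligned)
  8..12  pitch  (4B, 4-aligned)
  12..100  format  (88B, 4-aligned)
  100..101  stride  (1B, 1-aligned)
  101..104  -- padding (3B)
  104..112  mip_level  (8B, 8-aligned)
  112..116  width  (4B, 4-aligned)
  116..120  -- tail padding (4B)
  sizeof = 120, alignof = 8
packed(2) layout:
  0..2  layer  (2B, 2-aligned)
  2..3  depth  (1B, 1-aligned)
  3..4  channels  (1B, 1-aligned)
  4..8  height  (4B, 2-aligned)
  8..12  pitch  (4B, 2-aligned)
  12..100  format  (88B, 2-aligned)
  100..101  stride  (1B, 1-aligned)
  101..102  -- padding (1B)
  102..110  mip_level  (8B, 2-aligned)
  110..114  width  (4B, 2-aligned)
  sizeof = 114, alignof = 2
120 − 114 = 6

6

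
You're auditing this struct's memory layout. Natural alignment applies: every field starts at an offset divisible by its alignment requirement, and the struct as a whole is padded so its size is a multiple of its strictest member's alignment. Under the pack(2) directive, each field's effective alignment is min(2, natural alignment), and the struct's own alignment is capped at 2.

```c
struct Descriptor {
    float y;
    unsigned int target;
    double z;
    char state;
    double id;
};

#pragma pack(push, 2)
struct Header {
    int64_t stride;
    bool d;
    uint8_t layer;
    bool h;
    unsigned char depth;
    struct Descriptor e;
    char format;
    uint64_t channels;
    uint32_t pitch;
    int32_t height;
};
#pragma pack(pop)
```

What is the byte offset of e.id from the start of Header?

Descriptor: 0..4  y  (4B, 4-aligned); 4..8  target  (4B, 4-aligned); 8..16  z  (8B, 8-aligned); 16..17  state  (1B, 1-aligned); 17..24  -- padding (7B); 24..32  id  (8B, 8-aligned); sizeof = 32, alignof = 8
0..8  stride  (8B, 2-aligned)
8..9  d  (1B, 1-aligned)
9..10  layer  (1B, 1-aligned)
10..11  h  (1B, 1-aligned)
11..12  depth  (1B, 1-aligned)
12..44  e  (32B, 2-aligned)
within Descriptor: id at 24
12 + 24 = 36

36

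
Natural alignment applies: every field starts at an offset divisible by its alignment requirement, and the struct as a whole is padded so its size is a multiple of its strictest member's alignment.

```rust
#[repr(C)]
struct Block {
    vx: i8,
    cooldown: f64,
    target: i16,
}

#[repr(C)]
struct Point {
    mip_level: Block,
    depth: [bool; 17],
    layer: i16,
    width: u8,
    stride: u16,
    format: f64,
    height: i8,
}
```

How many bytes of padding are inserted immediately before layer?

Block: vx at 0 (size 1, align 1) → ends 1; pad 7 to align 8 for cooldown; cooldown at 8 (size 8, align 8) → ends 16; target at 16 (size 2, align 2) → ends 18; tail pad 6 to reach multiple of 8; total 24 bytes, alignment 8
mip_level at 0 (size 24, align 8) → ends 24
depth at 24 (size 17, align 1) → ends 41
pad 1 to align 2 for layer
layer at 42 (size 2, align 2) → ends 44

1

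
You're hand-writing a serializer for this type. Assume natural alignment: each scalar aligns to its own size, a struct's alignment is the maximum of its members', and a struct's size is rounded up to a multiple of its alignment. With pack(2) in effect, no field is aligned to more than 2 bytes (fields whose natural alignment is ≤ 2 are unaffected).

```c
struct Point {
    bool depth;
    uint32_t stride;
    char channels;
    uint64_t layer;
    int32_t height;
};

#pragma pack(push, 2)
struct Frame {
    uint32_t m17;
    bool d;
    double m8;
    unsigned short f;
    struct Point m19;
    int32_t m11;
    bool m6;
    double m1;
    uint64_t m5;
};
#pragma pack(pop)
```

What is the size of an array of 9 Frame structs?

630

Point: 0..1  depth  (1B, 1-aligned); 1..4  -- padding (3B); 4..8  stride  (4B, 4-aligned); 8..9  channels  (1B, 1-aligned); 9..16  -- padding (7B); 16..24  layer  (8B, 8-aligned); 24..28  height  (4B, 4-aligned); 28..32  -- tail padding (4B); sizeof = 32, alignof = 8
0..4  m17  (4B, 2-aligned)
4..5  d  (1B, 1-aligned)
5..6  -- padding (1B)
6..14  m8  (8B, 2-aligned)
14..16  f  (2B, 2-aligned)
16..48  m19  (32B, 2-aligned)
48..52  m11  (4B, 2-aligned)
52..53  m6  (1B, 1-aligned)
53..54  -- padding (1B)
54..62  m1  (8B, 2-aligned)
62..70  m5  (8B, 2-aligned)
sizeof = 70, alignof = 2
array of 9: 9 × 70 = 630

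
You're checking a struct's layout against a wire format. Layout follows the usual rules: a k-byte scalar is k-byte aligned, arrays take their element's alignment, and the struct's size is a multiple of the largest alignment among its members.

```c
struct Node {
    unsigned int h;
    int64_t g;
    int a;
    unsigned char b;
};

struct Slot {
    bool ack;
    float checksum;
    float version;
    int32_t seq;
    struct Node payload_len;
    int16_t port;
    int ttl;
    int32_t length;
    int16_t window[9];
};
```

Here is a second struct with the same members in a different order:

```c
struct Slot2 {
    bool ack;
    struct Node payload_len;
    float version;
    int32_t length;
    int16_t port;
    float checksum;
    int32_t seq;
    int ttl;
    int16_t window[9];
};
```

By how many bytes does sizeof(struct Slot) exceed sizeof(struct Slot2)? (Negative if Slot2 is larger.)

Node: @0: h [4B, align 4] → 4; +4 pad (align 8); @8: g [8B, align 8] → 16; @16: a [4B, align 4] → 20; @20: b [1B, align 1] → 21; +3 tail pad (align 8); size 24, align 8
@0: ack [1B, align 1] → 1
+3 pad (align 4)
@4: checksum [4B, align 4] → 8
@8: version [4B, align 4] → 12
@12: seq [4B, align 4] → 16
@16: payload_len [24B, align 8] → 40
@40: port [2B, align 2] → 42
+2 pad (align 4)
@44: ttl [4B, align 4] → 48
@48: length [4B, align 4] → 52
@52: window [18B, align 2] → 70
+2 tail pad (align 8)
size 72, align 8
— Slot2 —
@0: ack [1B, align 1] → 1
+7 pad (align 8)
@8: payload_len [24B, align 8] → 32
@32: version [4B, align 4] → 36
@36: length [4B, align 4] → 40
@40: port [2B, align 2] → 42
+2 pad (align 4)
@44: checksum [4B, align 4] → 48
@48: seq [4B, align 4] → 52
@52: ttl [4B, align 4] → 56
@56: window [18B, align 2] → 74
+6 tail pad (align 8)
size 80, align 8
72 − 80 = -8

-8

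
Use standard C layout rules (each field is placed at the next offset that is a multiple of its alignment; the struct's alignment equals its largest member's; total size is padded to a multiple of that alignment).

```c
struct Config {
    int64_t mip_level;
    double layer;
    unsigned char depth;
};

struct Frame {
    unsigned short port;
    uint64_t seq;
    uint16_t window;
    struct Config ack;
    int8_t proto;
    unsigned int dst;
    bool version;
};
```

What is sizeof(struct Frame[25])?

1600

Config: @0: mip_level [8B, align 8] → 8; @8: layer [8B, align 8] → 16; @16: depth [1B, align 1] → 17; +7 tail pad (align 8); size 24, align 8
@0: port [2B, align 2] → 2
+6 pad (align 8)
@8: seq [8B, align 8] → 16
@16: window [2B, align 2] → 18
+6 pad (align 8)
@24: ack [24B, align 8] → 48
@48: proto [1B, align 1] → 49
+3 pad (align 4)
@52: dst [4B, align 4] → 56
@56: version [1B, align 1] → 57
+7 tail pad (align 8)
size 64, align 8
array of 25: 25 × 64 = 1600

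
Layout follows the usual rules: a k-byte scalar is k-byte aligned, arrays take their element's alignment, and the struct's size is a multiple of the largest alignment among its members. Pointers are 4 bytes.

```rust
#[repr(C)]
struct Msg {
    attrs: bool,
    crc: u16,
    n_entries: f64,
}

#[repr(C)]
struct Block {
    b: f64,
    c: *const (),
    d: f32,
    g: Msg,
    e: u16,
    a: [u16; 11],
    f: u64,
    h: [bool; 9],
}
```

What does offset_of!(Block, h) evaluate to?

Msg: @0: attrs [1B, align 1] → 1; +1 pad (align 2); @2: crc [2B, align 2] → 4; +4 pad (align 8); @8: n_entries [8B, align 8] → 16; size 16, align 8
@0: b [8B, align 8] → 8
@8: c [4B, align 4] → 12
@12: d [4B, align 4] → 16
@16: g [16B, align 8] → 32
@32: e [2B, align 2] → 34
@34: a [22B, align 2] → 56
@56: f [8B, align 8] → 64
@64: h [9B, align 1] → 73

64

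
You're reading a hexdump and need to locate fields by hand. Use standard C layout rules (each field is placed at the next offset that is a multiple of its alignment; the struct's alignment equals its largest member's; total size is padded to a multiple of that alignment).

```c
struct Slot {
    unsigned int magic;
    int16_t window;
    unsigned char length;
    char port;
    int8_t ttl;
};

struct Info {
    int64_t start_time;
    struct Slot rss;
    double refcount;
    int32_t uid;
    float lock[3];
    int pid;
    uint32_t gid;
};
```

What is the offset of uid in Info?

32

Slot: 0..4  magic  (4B, 4-aligned); 4..6  window  (2B, 2-aligned); 6..7  length  (1B, 1-aligned); 7..8  port  (1B, 1-aligned); 8..9  ttl  (1B, 1-aligned); 9..12  -- tail padding (3B); sizeof = 12, alignof = 4
0..8  start_time  (8B, 8-aligned)
8..20  rss  (12B, 4-aligned)
20..24  -- padding (4B)
24..32  refcount  (8B, 8-aligned)
32..36  uid  (4B, 4-aligned)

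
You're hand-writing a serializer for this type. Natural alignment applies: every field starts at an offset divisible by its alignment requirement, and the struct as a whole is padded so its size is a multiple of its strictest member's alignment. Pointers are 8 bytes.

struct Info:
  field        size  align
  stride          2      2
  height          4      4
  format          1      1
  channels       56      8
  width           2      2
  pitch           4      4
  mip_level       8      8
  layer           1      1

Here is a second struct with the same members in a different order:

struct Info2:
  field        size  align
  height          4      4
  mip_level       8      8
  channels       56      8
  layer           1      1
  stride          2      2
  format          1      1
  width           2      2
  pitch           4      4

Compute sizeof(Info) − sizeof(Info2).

stride at 0 (size 2, align 2) → ends 2
pad 2 to align 4 for height
height at 4 (size 4, align 4) → ends 8
format at 8 (size 1, align 1) → ends 9
pad 7 to align 8 for channels
channels at 16 (size 56, align 8) → ends 72
width at 72 (size 2, align 2) → ends 74
pad 2 to align 4 for pitch
pitch at 76 (size 4, align 4) → ends 80
mip_level at 80 (size 8, align 8) → ends 88
layer at 88 (size 1, align 1) → ends 89
tail pad 7 to reach multiple of 8
total 96 bytes, alignment 8
— Info2 —
height at 0 (size 4, align 4) → ends 4
pad 4 to align 8 for mip_level
mip_level at 8 (size 8, align 8) → ends 16
channels at 16 (size 56, align 8) → ends 72
layer at 72 (size 1, align 1) → ends 73
pad 1 to align 2 for stride
stride at 74 (size 2, align 2) → ends 76
format at 76 (size 1, align 1) → ends 77
pad 1 to align 2 for width
width at 78 (size 2, align 2) → ends 80
pitch at 80 (size 4, align 4) → ends 84
tail pad 4 to reach multiple of 8
total 88 bytes, alignment 8
96 − 88 = 8

8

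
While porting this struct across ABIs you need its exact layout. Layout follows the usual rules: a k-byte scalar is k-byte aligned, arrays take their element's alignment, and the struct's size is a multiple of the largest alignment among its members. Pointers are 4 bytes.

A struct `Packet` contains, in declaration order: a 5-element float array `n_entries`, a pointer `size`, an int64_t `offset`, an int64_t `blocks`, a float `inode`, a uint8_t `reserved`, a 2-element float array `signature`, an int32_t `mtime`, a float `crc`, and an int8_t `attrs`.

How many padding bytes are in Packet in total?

10

0..20  n_entries  (20B, 4-aligned)
20..24  size  (4B, 4-aligned)
24..32  offset  (8B, 8-aligned)
32..40  blocks  (8B, 8-aligned)
40..44  inode  (4B, 4-aligned)
44..45  reserved  (1B, 1-aligned)
45..48  -- padding (3B)
48..56  signature  (8B, 4-aligned)
56..60  mtime  (4B, 4-aligned)
60..64  crc  (4B, 4-aligned)
64..65  attrs  (1B, 1-aligned)
65..72  -- tail padding (7B)
sizeof = 72, alignof = 8
data bytes 62, size 72 → padding 10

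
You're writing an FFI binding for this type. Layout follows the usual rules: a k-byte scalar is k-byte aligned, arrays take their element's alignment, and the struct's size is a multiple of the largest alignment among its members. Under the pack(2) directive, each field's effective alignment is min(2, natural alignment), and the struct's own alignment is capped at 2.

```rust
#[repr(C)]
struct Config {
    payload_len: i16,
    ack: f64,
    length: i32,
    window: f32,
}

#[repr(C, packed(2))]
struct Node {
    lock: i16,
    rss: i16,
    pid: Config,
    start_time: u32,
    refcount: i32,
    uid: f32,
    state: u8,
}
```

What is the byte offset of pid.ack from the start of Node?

12

Config: 0..2  payload_len  (2B, 2-aligned); 2..8  -- padding (6B); 8..16  ack  (8B, 8-aligned); 16..20  length  (4B, 4-aligned); 20..24  window  (4B, 4-aligned); sizeof = 24, alignof = 8
0..2  lock  (2B, 2-aligned)
2..4  rss  (2B, 2-aligned)
4..28  pid  (24B, 2-aligned)
within Config: ack at 8
4 + 8 = 12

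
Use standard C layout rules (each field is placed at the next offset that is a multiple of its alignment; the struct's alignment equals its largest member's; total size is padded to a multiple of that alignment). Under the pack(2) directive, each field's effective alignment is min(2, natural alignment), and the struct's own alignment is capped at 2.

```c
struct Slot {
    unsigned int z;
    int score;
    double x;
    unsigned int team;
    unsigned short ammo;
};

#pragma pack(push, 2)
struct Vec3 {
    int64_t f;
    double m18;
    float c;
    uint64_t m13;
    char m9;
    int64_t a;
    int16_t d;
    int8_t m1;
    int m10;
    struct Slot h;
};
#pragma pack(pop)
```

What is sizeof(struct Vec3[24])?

Slot: 0..4  z  (4B, 4-aligned); 4..8  score  (4B, 4-aligned); 8..16  x  (8B, 8-aligned); 16..20  team  (4B, 4-aligned); 20..22  ammo  (2B, 2-aligned); 22..24  -- tail padding (2B); sizeof = 24, alignof = 8
0..8  f  (8B, 2-aligned)
8..16  m18  (8B, 2-aligned)
16..20  c  (4B, 2-aligned)
20..28  m13  (8B, 2-aligned)
28..29  m9  (1B, 1-aligned)
29..30  -- padding (1B)
30..38  a  (8B, 2-aligned)
38..40  d  (2B, 2-aligned)
40..41  m1  (1B, 1-aligned)
41..42  -- padding (1B)
42..46  m10  (4B, 2-aligned)
46..70  h  (24B, 2-aligned)
sizeof = 70, alignof = 2
array of 24: 24 × 70 = 1680

1680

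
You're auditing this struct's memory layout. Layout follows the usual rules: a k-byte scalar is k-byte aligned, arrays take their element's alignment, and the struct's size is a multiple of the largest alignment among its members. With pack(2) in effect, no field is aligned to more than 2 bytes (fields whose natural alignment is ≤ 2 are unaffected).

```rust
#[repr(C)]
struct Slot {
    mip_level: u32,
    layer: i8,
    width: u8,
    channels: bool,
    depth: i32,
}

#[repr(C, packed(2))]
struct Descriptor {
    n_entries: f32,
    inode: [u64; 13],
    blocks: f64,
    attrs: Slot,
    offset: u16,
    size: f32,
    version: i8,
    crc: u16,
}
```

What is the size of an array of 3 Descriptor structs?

414

Slot: 0..4  mip_level  (4B, 4-aligned); 4..5  layer  (1B, 1-aligned); 5..6  width  (1B, 1-aligned); 6..7  channels  (1B, 1-aligned); 7..8  -- padding (1B); 8..12  depth  (4B, 4-aligned); sizeof = 12, alignof = 4
0..4  n_entries  (4B, 2-aligned)
4..108  inode  (104B, 2-aligned)
108..116  blocks  (8B, 2-aligned)
116..128  attrs  (12B, 2-aligned)
128..130  offset  (2B, 2-aligned)
130..134  size  (4B, 2-aligned)
134..135  version  (1B, 1-aligned)
135..136  -- padding (1B)
136..138  crc  (2B, 2-aligned)
sizeof = 138, alignof = 2
array of 3: 3 × 138 = 414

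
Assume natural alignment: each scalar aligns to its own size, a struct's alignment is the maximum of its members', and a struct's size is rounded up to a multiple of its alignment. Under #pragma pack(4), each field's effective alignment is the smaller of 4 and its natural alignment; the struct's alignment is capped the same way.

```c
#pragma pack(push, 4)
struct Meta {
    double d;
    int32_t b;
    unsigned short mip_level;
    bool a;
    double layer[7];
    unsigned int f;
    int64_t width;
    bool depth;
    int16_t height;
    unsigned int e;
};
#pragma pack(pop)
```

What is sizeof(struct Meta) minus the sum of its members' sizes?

2

0..8  d  (8B, 4-aligned)
8..12  b  (4B, 4-aligned)
12..14  mip_level  (2B, 2-aligned)
14..15  a  (1B, 1-aligned)
15..16  -- padding (1B)
16..72  layer  (56B, 4-aligned)
72..76  f  (4B, 4-aligned)
76..84  width  (8B, 4-aligned)
84..85  depth  (1B, 1-aligned)
85..86  -- padding (1B)
86..88  height  (2B, 2-aligned)
88..92  e  (4B, 4-aligned)
sizeof = 92, alignof = 4
data bytes 90, size 92 → padding 2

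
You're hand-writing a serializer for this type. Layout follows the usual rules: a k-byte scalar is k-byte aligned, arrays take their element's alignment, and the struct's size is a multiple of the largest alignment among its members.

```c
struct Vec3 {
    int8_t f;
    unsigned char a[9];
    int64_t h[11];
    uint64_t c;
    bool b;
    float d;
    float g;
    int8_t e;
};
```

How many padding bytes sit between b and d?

f at 0 (size 1, align 1) → ends 1
a at 1 (size 9, align 1) → ends 10
pad 6 to align 8 for h
h at 16 (size 88, align 8) → ends 104
c at 104 (size 8, align 8) → ends 112
b at 112 (size 1, align 1) → ends 113
pad 3 to align 4 for d
d at 116 (size 4, align 4) → ends 120

3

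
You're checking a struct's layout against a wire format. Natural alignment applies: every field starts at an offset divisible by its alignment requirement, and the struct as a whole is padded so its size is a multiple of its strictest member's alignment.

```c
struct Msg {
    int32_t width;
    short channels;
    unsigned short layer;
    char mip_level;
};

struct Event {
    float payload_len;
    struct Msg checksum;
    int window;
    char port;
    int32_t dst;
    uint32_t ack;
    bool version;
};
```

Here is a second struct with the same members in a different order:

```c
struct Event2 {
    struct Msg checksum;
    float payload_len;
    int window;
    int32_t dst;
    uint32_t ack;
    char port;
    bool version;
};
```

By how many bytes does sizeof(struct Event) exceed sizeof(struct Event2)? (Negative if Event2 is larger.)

Msg: 0..4  width  (4B, 4-aligned); 4..6  channels  (2B, 2-aligned); 6..8  layer  (2B, 2-aligned); 8..9  mip_level  (1B, 1-aligned); 9..12  -- tail padding (3B); sizeof = 12, alignof = 4
0..4  payload_len  (4B, 4-aligned)
4..16  checksum  (12B, 4-aligned)
16..20  window  (4B, 4-aligned)
20..21  port  (1B, 1-aligned)
21..24  -- padding (3B)
24..28  dst  (4B, 4-aligned)
28..32  ack  (4B, 4-aligned)
32..33  version  (1B, 1-aligned)
33..36  -- tail padding (3B)
sizeof = 36, alignof = 4
— Event2 —
0..12  checksum  (12B, 4-aligned)
12..16  payload_len  (4B, 4-aligned)
16..20  window  (4B, 4-aligned)
20..24  dst  (4B, 4-aligned)
24..28  ack  (4B, 4-aligned)
28..29  port  (1B, 1-aligned)
29..30  version  (1B, 1-aligned)
30..32  -- tail padding (2B)
sizeof = 32, alignof = 4
36 − 32 = 4

4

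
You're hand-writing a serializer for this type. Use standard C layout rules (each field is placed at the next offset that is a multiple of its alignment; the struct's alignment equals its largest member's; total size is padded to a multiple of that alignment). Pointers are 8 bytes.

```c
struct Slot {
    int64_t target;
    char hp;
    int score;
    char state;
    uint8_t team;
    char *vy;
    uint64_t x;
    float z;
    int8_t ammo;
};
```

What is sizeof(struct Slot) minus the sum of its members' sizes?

12

@0: target [8B, align 8] → 8
@8: hp [1B, align 1] → 9
+3 pad (align 4)
@12: score [4B, align 4] → 16
@16: state [1B, align 1] → 17
@17: team [1B, align 1] → 18
+6 pad (align 8)
@24: vy [8B, align 8] → 32
@32: x [8B, align 8] → 40
@40: z [4B, align 4] → 44
@44: ammo [1B, align 1] → 45
+3 tail pad (align 8)
size 48, align 8
data bytes 36, size 48 → padding 12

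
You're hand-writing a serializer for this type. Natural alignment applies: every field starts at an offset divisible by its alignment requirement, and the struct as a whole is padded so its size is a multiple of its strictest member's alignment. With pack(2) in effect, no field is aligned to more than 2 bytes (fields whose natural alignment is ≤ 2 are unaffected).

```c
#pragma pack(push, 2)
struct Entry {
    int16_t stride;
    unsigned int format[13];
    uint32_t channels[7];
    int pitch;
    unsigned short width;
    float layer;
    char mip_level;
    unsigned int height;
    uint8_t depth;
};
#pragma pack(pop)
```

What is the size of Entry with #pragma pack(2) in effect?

@0: stride [2B, align 2] → 2
@2: format [52B, align 2] → 54
@54: channels [28B, align 2] → 82
@82: pitch [4B, align 2] → 86
@86: width [2B, align 2] → 88
@88: layer [4B, align 2] → 92
@92: mip_level [1B, align 1] → 93
+1 pad (align 2)
@94: height [4B, align 2] → 98
@98: depth [1B, align 1] → 99
+1 tail pad (align 2)
size 100, align 2

100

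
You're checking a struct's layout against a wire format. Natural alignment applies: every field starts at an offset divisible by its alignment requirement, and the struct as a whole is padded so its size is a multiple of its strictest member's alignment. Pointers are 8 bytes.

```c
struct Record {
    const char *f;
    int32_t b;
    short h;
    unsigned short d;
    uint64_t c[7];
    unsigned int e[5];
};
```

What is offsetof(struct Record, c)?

16

@0: f [8B, align 8] → 8
@8: b [4B, align 4] → 12
@12: h [2B, align 2] → 14
@14: d [2B, align 2] → 16
@16: c [56B, align 8] → 72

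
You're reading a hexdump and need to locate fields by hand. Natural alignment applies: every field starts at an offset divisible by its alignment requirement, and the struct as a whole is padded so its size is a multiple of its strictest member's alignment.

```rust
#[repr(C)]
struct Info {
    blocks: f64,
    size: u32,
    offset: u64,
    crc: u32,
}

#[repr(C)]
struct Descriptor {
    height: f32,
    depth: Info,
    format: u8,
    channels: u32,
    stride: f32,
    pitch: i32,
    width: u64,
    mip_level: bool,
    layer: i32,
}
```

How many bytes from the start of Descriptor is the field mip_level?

64

Info: blocks at 0 (size 8, align 8) → ends 8; size at 8 (size 4, align 4) → ends 12; pad 4 to align 8 for offset; offset at 16 (size 8, align 8) → ends 24; crc at 24 (size 4, align 4) → ends 28; tail pad 4 to reach multiple of 8; total 32 bytes, alignment 8
height at 0 (size 4, align 4) → ends 4
pad 4 to align 8 for depth
depth at 8 (size 32, align 8) → ends 40
format at 40 (size 1, align 1) → ends 41
pad 3 to align 4 for channels
channels at 44 (size 4, align 4) → ends 48
stride at 48 (size 4, align 4) → ends 52
pitch at 52 (size 4, align 4) → ends 56
width at 56 (size 8, align 8) → ends 64
mip_level at 64 (size 1, align 1) → ends 65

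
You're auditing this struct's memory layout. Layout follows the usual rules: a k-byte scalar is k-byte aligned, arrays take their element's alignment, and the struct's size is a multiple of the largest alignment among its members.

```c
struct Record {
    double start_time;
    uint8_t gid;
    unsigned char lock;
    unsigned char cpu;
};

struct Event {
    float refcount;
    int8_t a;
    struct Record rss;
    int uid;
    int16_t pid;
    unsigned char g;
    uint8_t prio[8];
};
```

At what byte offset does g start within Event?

30

Record: 0..8  start_time  (8B, 8-aligned); 8..9  gid  (1B, 1-aligned); 9..10  lock  (1B, 1-aligned); 10..11  cpu  (1B, 1-aligned); 11..16  -- tail padding (5B); sizeof = 16, alignof = 8
0..4  refcount  (4B, 4-aligned)
4..5  a  (1B, 1-aligned)
5..8  -- padding (3B)
8..24  rss  (16B, 8-aligned)
24..28  uid  (4B, 4-aligned)
28..30  pid  (2B, 2-aligned)
30..31  g  (1B, 1-aligned)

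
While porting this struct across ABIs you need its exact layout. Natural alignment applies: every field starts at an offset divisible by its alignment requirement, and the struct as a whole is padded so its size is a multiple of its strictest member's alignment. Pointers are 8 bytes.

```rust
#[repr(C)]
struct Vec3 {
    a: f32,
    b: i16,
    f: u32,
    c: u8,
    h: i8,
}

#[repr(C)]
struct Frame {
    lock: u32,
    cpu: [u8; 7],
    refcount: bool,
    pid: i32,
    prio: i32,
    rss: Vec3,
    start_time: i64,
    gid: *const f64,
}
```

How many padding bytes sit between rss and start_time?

4

Vec3: @0: a [4B, align 4] → 4; @4: b [2B, align 2] → 6; +2 pad (align 4); @8: f [4B, align 4] → 12; @12: c [1B, align 1] → 13; @13: h [1B, align 1] → 14; +2 tail pad (align 4); size 16, align 4
@0: lock [4B, align 4] → 4
@4: cpu [7B, align 1] → 11
@11: refcount [1B, align 1] → 12
@12: pid [4B, align 4] → 16
@16: prio [4B, align 4] → 20
@20: rss [16B, align 4] → 36
+4 pad (align 8)
@40: start_time [8B, align 8] → 48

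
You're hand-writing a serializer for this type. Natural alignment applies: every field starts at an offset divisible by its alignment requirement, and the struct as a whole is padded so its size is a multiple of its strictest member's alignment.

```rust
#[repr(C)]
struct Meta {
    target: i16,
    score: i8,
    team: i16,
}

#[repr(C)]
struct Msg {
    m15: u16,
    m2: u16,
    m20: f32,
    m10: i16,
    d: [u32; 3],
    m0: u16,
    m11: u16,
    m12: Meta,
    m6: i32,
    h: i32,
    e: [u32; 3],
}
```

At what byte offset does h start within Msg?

Meta: 0..2  target  (2B, 2-aligned); 2..3  score  (1B, 1-aligned); 3..4  -- padding (1B); 4..6  team  (2B, 2-aligned); sizeof = 6, alignof = 2
0..2  m15  (2B, 2-aligned)
2..4  m2  (2B, 2-aligned)
4..8  m20  (4B, 4-aligned)
8..10  m10  (2B, 2-aligned)
10..12  -- padding (2B)
12..24  d  (12B, 4-aligned)
24..26  m0  (2B, 2-aligned)
26..28  m11  (2B, 2-aligned)
28..34  m12  (6B, 2-aligned)
34..36  -- padding (2B)
36..40  m6  (4B, 4-aligned)
40..44  h  (4B, 4-aligned)

40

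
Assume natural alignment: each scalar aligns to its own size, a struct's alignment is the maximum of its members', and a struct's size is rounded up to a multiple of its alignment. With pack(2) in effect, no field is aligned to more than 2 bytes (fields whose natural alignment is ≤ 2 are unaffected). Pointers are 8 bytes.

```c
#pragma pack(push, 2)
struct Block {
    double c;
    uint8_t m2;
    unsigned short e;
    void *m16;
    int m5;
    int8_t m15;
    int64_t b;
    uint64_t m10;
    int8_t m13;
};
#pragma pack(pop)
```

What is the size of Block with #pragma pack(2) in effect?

@0: c [8B, align 2] → 8
@8: m2 [1B, align 1] → 9
+1 pad (align 2)
@10: e [2B, align 2] → 12
@12: m16 [8B, align 2] → 20
@20: m5 [4B, align 2] → 24
@24: m15 [1B, align 1] → 25
+1 pad (align 2)
@26: b [8B, align 2] → 34
@34: m10 [8B, align 2] → 42
@42: m13 [1B, align 1] → 43
+1 tail pad (align 2)
size 44, align 2

44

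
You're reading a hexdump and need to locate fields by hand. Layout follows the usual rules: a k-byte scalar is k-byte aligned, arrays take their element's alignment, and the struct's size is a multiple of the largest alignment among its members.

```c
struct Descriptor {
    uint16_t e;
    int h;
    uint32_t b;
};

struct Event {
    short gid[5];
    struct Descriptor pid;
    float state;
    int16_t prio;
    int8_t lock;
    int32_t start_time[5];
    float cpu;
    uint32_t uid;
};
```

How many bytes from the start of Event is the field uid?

Descriptor: @0: e [2B, align 2] → 2; +2 pad (align 4); @4: h [4B, align 4] → 8; @8: b [4B, align 4] → 12; size 12, align 4
@0: gid [10B, align 2] → 10
+2 pad (align 4)
@12: pid [12B, align 4] → 24
@24: state [4B, align 4] → 28
@28: prio [2B, align 2] → 30
@30: lock [1B, align 1] → 31
+1 pad (align 4)
@32: start_time [20B, align 4] → 52
@52: cpu [4B, align 4] → 56
@56: uid [4B, align 4] → 60

56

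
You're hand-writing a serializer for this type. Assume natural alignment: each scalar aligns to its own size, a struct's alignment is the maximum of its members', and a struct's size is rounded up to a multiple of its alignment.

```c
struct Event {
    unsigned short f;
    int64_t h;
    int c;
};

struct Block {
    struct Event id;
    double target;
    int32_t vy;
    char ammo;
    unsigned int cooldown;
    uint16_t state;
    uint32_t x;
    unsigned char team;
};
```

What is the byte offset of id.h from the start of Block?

8

Event: @0: f [2B, align 2] → 2; +6 pad (align 8); @8: h [8B, align 8] → 16; @16: c [4B, align 4] → 20; +4 tail pad (align 8); size 24, align 8
@0: id [24B, align 8] → 24
within Event: h at 8
0 + 8 = 8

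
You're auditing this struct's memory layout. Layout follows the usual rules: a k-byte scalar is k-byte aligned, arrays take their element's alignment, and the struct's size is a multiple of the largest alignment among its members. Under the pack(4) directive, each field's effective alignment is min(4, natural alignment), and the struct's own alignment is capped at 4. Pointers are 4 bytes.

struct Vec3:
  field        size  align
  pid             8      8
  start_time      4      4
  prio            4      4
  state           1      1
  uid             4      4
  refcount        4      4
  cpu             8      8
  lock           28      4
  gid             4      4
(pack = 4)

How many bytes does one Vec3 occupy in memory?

68

pid at 0 (size 8, align 4) → ends 8
start_time at 8 (size 4, align 4) → ends 12
prio at 12 (size 4, align 4) → ends 16
state at 16 (size 1, align 1) → ends 17
pad 3 to align 4 for uid
uid at 20 (size 4, align 4) → ends 24
refcount at 24 (size 4, align 4) → ends 28
cpu at 28 (size 8, align 4) → ends 36
lock at 36 (size 28, align 4) → ends 64
gid at 64 (size 4, align 4) → ends 68
total 68 bytes, alignment 4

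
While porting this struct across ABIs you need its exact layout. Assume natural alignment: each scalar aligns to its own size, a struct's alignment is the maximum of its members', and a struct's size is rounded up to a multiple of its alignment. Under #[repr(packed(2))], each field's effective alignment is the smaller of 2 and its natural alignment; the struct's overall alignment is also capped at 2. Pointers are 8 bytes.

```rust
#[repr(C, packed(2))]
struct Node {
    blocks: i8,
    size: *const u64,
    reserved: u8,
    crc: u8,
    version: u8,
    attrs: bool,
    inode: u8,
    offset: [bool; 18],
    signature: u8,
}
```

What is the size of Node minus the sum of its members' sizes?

1

@0: blocks [1B, align 1] → 1
+1 pad (align 2)
@2: size [8B, align 2] → 10
@10: reserved [1B, align 1] → 11
@11: crc [1B, align 1] → 12
@12: version [1B, align 1] → 13
@13: attrs [1B, align 1] → 14
@14: inode [1B, align 1] → 15
@15: offset [18B, align 1] → 33
@33: signature [1B, align 1] → 34
size 34, align 2
data bytes 33, size 34 → padding 1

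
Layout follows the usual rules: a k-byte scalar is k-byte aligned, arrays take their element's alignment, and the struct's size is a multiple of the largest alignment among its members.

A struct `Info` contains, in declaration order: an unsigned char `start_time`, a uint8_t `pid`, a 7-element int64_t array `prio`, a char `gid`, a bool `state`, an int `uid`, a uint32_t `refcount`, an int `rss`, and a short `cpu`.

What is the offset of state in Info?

@0: start_time [1B, align 1] → 1
@1: pid [1B, align 1] → 2
+6 pad (align 8)
@8: prio [56B, align 8] → 64
@64: gid [1B, align 1] → 65
@65: state [1B, align 1] → 66

65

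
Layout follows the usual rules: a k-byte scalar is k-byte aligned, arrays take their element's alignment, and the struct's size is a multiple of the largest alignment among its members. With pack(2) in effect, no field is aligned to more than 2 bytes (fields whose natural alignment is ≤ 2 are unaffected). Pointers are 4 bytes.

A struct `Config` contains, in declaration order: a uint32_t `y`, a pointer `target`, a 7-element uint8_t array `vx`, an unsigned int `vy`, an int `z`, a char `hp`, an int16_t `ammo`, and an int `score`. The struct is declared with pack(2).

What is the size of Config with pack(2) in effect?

32

0..4  y  (4B, 2-aligned)
4..8  target  (4B, 2-aligned)
8..15  vx  (7B, 1-aligned)
15..16  -- padding (1B)
16..20  vy  (4B, 2-aligned)
20..24  z  (4B, 2-aligned)
24..25  hp  (1B, 1-aligned)
25..26  -- padding (1B)
26..28  ammo  (2B, 2-aligned)
28..32  score  (4B, 2-aligned)
sizeof = 32, alignof = 2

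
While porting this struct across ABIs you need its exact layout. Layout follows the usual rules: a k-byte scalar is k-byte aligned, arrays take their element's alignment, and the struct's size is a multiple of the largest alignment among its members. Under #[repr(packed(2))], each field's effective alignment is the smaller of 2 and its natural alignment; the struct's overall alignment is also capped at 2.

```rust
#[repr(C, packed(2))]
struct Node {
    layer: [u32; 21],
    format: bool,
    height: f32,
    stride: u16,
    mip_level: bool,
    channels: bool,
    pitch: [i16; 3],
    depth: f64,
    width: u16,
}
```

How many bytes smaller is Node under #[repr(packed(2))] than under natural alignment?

natural layout:
  @0: layer [84B, align 4] → 84
  @84: format [1B, align 1] → 85
  +3 pad (align 4)
  @88: height [4B, align 4] → 92
  @92: stride [2B, align 2] → 94
  @94: mip_level [1B, align 1] → 95
  @95: channels [1B, align 1] → 96
  @96: pitch [6B, align 2] → 102
  +2 pad (align 8)
  @104: depth [8B, align 8] → 112
  @112: width [2B, align 2] → 114
  +6 tail pad (align 8)
  size 120, align 8
packed(2) layout:
  @0: layer [84B, align 2] → 84
  @84: format [1B, align 1] → 85
  +1 pad (align 2)
  @86: height [4B, align 2] → 90
  @90: stride [2B, align 2] → 92
  @92: mip_level [1B, align 1] → 93
  @93: channels [1B, align 1] → 94
  @94: pitch [6B, align 2] → 100
  @100: depth [8B, align 2] → 108
  @108: width [2B, align 2] → 110
  size 110, align 2
120 − 110 = 10

10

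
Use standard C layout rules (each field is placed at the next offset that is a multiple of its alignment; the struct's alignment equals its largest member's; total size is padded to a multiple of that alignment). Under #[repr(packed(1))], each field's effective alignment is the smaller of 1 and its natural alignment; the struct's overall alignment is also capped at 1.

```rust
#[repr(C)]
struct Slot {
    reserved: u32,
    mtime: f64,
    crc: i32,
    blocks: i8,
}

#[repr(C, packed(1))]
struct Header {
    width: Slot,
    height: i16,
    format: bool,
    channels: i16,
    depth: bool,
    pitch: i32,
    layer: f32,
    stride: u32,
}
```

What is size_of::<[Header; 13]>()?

Slot: reserved at 0 (size 4, align 4) → ends 4; pad 4 to align 8 for mtime; mtime at 8 (size 8, align 8) → ends 16; crc at 16 (size 4, align 4) → ends 20; blocks at 20 (size 1, align 1) → ends 21; tail pad 3 to reach multiple of 8; total 24 bytes, alignment 8
width at 0 (size 24, align 1) → ends 24
height at 24 (size 2, align 1) → ends 26
format at 26 (size 1, align 1) → ends 27
channels at 27 (size 2, align 1) → ends 29
depth at 29 (size 1, align 1) → ends 30
pitch at 30 (size 4, align 1) → ends 34
layer at 34 (size 4, align 1) → ends 38
stride at 38 (size 4, align 1) → ends 42
total 42 bytes, alignment 1
array of 13: 13 × 42 = 546

546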